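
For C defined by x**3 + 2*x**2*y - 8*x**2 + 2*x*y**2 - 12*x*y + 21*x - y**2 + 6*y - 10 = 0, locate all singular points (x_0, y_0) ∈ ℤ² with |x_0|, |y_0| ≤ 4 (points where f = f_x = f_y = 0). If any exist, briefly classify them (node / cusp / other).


Singular points: {(1, 2)}; classification: node.

Compute partial derivatives:
  f_x = 3*x**2 + 4*x*y - 16*x + 2*y**2 - 12*y + 21.
  f_y = 2*x**2 + 4*x*y - 12*x - 2*y + 6.
Scan x_0 ∈ {−4, ..., 4}. For each x_0, f_y(x_0, y) is a polynomial in y; find its integer roots y ∈ {−4, ..., 4}, then test f_x and f at those candidates.
  x = -4: f_y(-4, y) = 86 - 18*y; no integer root y with |y| ≤ 4.
  x = -3: f_y(-3, y) = 60 - 14*y; no integer root y with |y| ≤ 4.
  x = -2: f_y(-2, y) = 38 - 10*y; no integer root y with |y| ≤ 4.
  x = -1: f_y(-1, y) = 20 - 6*y; no integer root y with |y| ≤ 4.
  x = 0: f_y(0, y) = 6 - 2*y; vanishes at y ∈ {3}. (0, 3): f_x = 3 ≠ 0.
  x = 1: f_y(1, y) = 2*y - 4; vanishes at y ∈ {2}. (1, 2): f_x = 0, f = 0 — SINGULAR.
  x = 2: f_y(2, y) = 6*y - 10; no integer root y with |y| ≤ 4.
  x = 3: f_y(3, y) = 10*y - 12; no integer root y with |y| ≤ 4.
  x = 4: f_y(4, y) = 14*y - 10; no integer root y with |y| ≤ 4.
Only singular point on the grid: (1, 2).
Classify: substitute x = 1 + u, y = 2 + v and expand: f = u**3 + 2*u**2*v - u**2 + 2*u*v**2 + v**2.
No constant or linear terms (consistent with a singular point). Quadratic part: -u**2 + v**2. Cubic part: u**3 + 2*u**2*v + 2*u*v**2.
The quadratic part v**2 - u**2 = (v − u)(v + u) splits into two distinct linear factors, so there are two distinct tangent lines y − 2 = ±(x − 1) — this is a node (ordinary double point).
Classification: node.


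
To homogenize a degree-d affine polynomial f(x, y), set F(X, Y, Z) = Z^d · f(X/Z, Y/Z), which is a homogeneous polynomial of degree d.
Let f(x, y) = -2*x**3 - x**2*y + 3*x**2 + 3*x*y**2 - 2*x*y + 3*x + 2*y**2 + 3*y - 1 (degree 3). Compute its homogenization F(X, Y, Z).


F(X, Y, Z) = -2*X**3 - X**2*Y + 3*X**2*Z + 3*X*Y**2 - 2*X*Y*Z + 3*X*Z**2 + 2*Y**2*Z + 3*Y*Z**2 - Z**3

deg(f) = 3.
Substitute x = X/Z, y = Y/Z into f, then multiply by Z^3.
  monomial -2·x^3·y^0 ↦ -2·X^3·Y^0·Z^0.
  monomial -1·x^2·y^1 ↦ -1·X^2·Y^1·Z^0.
  monomial 3·x^2·y^0 ↦ 3·X^2·Y^0·Z^1.
  monomial 3·x^1·y^2 ↦ 3·X^1·Y^2·Z^0.
  monomial -2·x^1·y^1 ↦ -2·X^1·Y^1·Z^1.
  monomial 3·x^1·y^0 ↦ 3·X^1·Y^0·Z^2.
  monomial 2·x^0·y^2 ↦ 2·X^0·Y^2·Z^1.
  monomial 3·x^0·y^1 ↦ 3·X^0·Y^1·Z^2.
  monomial -1·x^0·y^0 ↦ -1·X^0·Y^0·Z^3.
Collecting: F(X, Y, Z) = -2*X**3 - X**2*Y + 3*X**2*Z + 3*X*Y**2 - 2*X*Y*Z + 3*X*Z**2 + 2*Y**2*Z + 3*Y*Z**2 - Z**3.


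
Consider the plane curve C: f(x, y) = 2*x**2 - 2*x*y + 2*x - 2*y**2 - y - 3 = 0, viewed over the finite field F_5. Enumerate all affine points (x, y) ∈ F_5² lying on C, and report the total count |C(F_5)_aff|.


Affine F_5-points: ∅; count = 0.

For each of the 25 pairs (x, y) ∈ F_5², evaluate f(x, y) mod 5. Record the zeros.
  x = 0: [0↦2, 1↦4, 2↦2, 3↦1, 4↦1]  zeros at y ∈ ∅
  x = 1: [0↦1, 1↦1, 2↦2, 3↦4, 4↦2]  zeros at y ∈ ∅
  x = 2: [0↦4, 1↦2, 2↦1, 3↦1, 4↦2]  zeros at y ∈ ∅
  x = 3: [0↦1, 1↦2, 2↦4, 3↦2, 4↦1]  zeros at y ∈ ∅
  x = 4: [0↦2, 1↦1, 2↦1, 3↦2, 4↦4]  zeros at y ∈ ∅
Collecting zeros: affine points = ∅.
Total count |C(F_5)_aff| = 0.


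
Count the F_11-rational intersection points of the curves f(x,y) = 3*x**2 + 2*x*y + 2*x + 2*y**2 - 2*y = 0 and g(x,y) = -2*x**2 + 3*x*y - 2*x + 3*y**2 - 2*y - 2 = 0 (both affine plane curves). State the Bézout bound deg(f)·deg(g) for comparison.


Common zeros: ∅; count = 0; Bézout bound = 4.

deg(f) = 2, deg(g) = 2, so Bézout bound = 4.
Scan x ∈ F_11. For each x, list the y ∈ F_11 with f(x, y) ≡ 0 and those with g(x, y) ≡ 0 (mod 11); the common zeros in that column are the intersection.
  x = 0: f ≡ 0 at y ∈ {0, 1}; g ≡ 0 at y ∈ ∅; common: ∅.
  x = 1: f ≡ 0 at y ∈ {5, 6}; g ≡ 0 at y ∈ ∅; common: ∅.
  x = 2: f ≡ 0 at y ∈ ∅; g ≡ 0 at y ∈ ∅; common: ∅.
  x = 3: f ≡ 0 at y ∈ {0, 9}; g ≡ 0 at y ∈ {2, 3}; common: ∅.
  x = 4: f ≡ 0 at y ∈ ∅; g ≡ 0 at y ∈ ∅; common: ∅.
  x = 5: f ≡ 0 at y ∈ {9}; g ≡ 0 at y ∈ {7}; common: ∅.
  x = 6: f ≡ 0 at y ∈ {1, 5}; g ≡ 0 at y ∈ {3, 10}; common: ∅.
  x = 7: f ≡ 0 at y ∈ {8}; g ≡ 0 at y ∈ ∅; common: ∅.
  x = 8: f ≡ 0 at y ∈ ∅; g ≡ 0 at y ∈ {1, 10}; common: ∅.
  x = 9: f ≡ 0 at y ∈ {6, 8}; g ≡ 0 at y ∈ {1, 9}; common: ∅.
  x = 10: f ≡ 0 at y ∈ ∅; g ≡ 0 at y ∈ {2, 7}; common: ∅.
Collecting: common zeros = ∅, so the count is 0.
Comparison with the Bézout bound: 0 ≤ 4 = deg(f)·deg(g), as expected for curves with no common component (the affine F_11-count falls short of the bound because intersections may lie at infinity, over extension fields, or carry multiplicity).


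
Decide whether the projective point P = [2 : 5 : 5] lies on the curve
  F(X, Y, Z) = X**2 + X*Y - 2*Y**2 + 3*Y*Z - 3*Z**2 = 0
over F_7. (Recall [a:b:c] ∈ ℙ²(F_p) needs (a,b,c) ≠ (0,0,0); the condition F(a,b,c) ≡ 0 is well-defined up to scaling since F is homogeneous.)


F(2,5,5) ≡ 6 (mod 7); P is NOT on the curve.

Evaluate F(2, 5, 5) term-by-term (mod 7).
  X**2 ↦ 1·4·1·1 = 4
  X*Y ↦ 1·2·5·1 = 10
  -2*Y**2 ↦ -2·1·25·1 = -50
  3*Y*Z ↦ 3·1·5·5 = 75
  -3*Z**2 ↦ -3·1·1·25 = -75
Sum: F(2, 5, 5) = (4) + (10) + (-50) + (75) + (-75) = -36.
Reducing mod 7: -36 ≡ 6 (mod 7).
Since F(a, b, c) ≡ 6 ≠ 0 (mod 7), P does NOT lie on the curve.


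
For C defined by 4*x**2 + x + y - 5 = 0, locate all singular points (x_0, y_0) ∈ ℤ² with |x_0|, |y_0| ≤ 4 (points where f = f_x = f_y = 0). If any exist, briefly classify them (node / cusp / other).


No singular points in the scanned grid; C is smooth there.

Compute partial derivatives:
  f_x = 8*x + 1.
  f_y = 1.
f_y = 1 is a nonzero constant, so f_y never vanishes: no point (x, y) can satisfy f = f_x = f_y = 0. In particular no (x, y) ∈ {−4, ..., 4}² is singular; the curve is smooth.


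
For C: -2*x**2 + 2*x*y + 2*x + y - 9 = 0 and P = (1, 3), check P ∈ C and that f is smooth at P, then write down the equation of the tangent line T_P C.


Tangent line at P: 4*x + 3*y - 13 = 0.

Step 1: f(1, 3) = 0, so P lies on C.
Step 2: partial derivatives
  f_x(x, y) = -4*x + 2*y + 2, f_y(x, y) = 2*x + 1.
  f_x(P) = 4, f_y(P) = 3 (gradient nonzero, so P is smooth).
Step 3: tangent line at P: 4·(x − 1) + 3·(y − 3) = 0.
Expanding: 4*x + 3*y - 13 = 0.


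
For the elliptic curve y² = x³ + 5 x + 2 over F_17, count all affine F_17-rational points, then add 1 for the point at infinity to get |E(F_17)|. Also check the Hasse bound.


Affine points = {(0, 6), (0, 11), (1, 5), (1, 12), (4, 1), (4, 16), (5, 4), (5, 13), (10, 7), (10, 10), (15, 1), (15, 16), (16, 8), (16, 9)}; affine count = 14; |E(F_17)| = 15.

Discriminant check: Δ ∝ 4a³ + 27b² = 4·5³ + 27·2² = 4·125 + 27·4 ≡ 13 (mod 17). Nonzero ⇒ E is nonsingular.
For each x ∈ F_17, compute rhs = x³ + 5·x + 2 mod 17, then count y ∈ F_17 with y² ≡ rhs.
  x = 0: rhs = 2, matching y values: 6, 11 (2 points).
  x = 1: rhs = 8, matching y values: 5, 12 (2 points).
  x = 2: rhs = 3, matching y values: none (0 points).
  x = 3: rhs = 10, matching y values: none (0 points).
  x = 4: rhs = 1, matching y values: 1, 16 (2 points).
  x = 5: rhs = 16, matching y values: 4, 13 (2 points).
  x = 6: rhs = 10, matching y values: none (0 points).
  x = 7: rhs = 6, matching y values: none (0 points).
  x = 8: rhs = 10, matching y values: none (0 points).
  x = 9: rhs = 11, matching y values: none (0 points).
  x = 10: rhs = 15, matching y values: 7, 10 (2 points).
  x = 11: rhs = 11, matching y values: none (0 points).
  x = 12: rhs = 5, matching y values: none (0 points).
  x = 13: rhs = 3, matching y values: none (0 points).
  x = 14: rhs = 11, matching y values: none (0 points).
  x = 15: rhs = 1, matching y values: 1, 16 (2 points).
  x = 16: rhs = 13, matching y values: 8, 9 (2 points).
Total affine count: 14.
Full point count |E(F_17)| = 14 + 1 = 15.
Hasse bound: |15 − (17+1)| = |-3| = 3 ≤ 2√17 ≈ 8.2462 ✓.


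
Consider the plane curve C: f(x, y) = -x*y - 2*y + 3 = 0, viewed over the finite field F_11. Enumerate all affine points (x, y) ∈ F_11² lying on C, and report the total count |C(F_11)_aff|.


Affine F_11-points: {(0, 7), (1, 1), (2, 9), (3, 5), (4, 6), (5, 2), (6, 10), (7, 4), (8, 8), (10, 3)}; count = 10.

For each of the 121 pairs (x, y) ∈ F_11², evaluate f(x, y) mod 11. Record the zeros.
  x = 0: [0↦3, 1↦1, 2↦10, 3↦8, 4↦6, 5↦4, 6↦2, 7↦0, 8↦9, 9↦7, 10↦5]  zeros at y ∈ {7}
  x = 1: [0↦3, 1↦0, 2↦8, 3↦5, 4↦2, 5↦10, 6↦7, 7↦4, 8↦1, 9↦9, 10↦6]  zeros at y ∈ {1}
  x = 2: [0↦3, 1↦10, 2↦6, 3↦2, 4↦9, 5↦5, 6↦1, 7↦8, 8↦4, 9↦0, 10↦7]  zeros at y ∈ {9}
  x = 3: [0↦3, 1↦9, 2↦4, 3↦10, 4↦5, 5↦0, 6↦6, 7↦1, 8↦7, 9↦2, 10↦8]  zeros at y ∈ {5}
  x = 4: [0↦3, 1↦8, 2↦2, 3↦7, 4↦1, 5↦6, 6↦0, 7↦5, 8↦10, 9↦4, 10↦9]  zeros at y ∈ {6}
  x = 5: [0↦3, 1↦7, 2↦0, 3↦4, 4↦8, 5↦1, 6↦5, 7↦9, 8↦2, 9↦6, 10↦10]  zeros at y ∈ {2}
  x = 6: [0↦3, 1↦6, 2↦9, 3↦1, 4↦4, 5↦7, 6↦10, 7↦2, 8↦5, 9↦8, 10↦0]  zeros at y ∈ {10}
  x = 7: [0↦3, 1↦5, 2↦7, 3↦9, 4↦0, 5↦2, 6↦4, 7↦6, 8↦8, 9↦10, 10↦1]  zeros at y ∈ {4}
  x = 8: [0↦3, 1↦4, 2↦5, 3↦6, 4↦7, 5↦8, 6↦9, 7↦10, 8↦0, 9↦1, 10↦2]  zeros at y ∈ {8}
  x = 9: [0↦3, 1↦3, 2↦3, 3↦3, 4↦3, 5↦3, 6↦3, 7↦3, 8↦3, 9↦3, 10↦3]  zeros at y ∈ ∅
  x = 10: [0↦3, 1↦2, 2↦1, 3↦0, 4↦10, 5↦9, 6↦8, 7↦7, 8↦6, 9↦5, 10↦4]  zeros at y ∈ {3}
Collecting zeros: affine points = {(0, 7), (1, 1), (2, 9), (3, 5), (4, 6), (5, 2), (6, 10), (7, 4), (8, 8), (10, 3)}.
Total count |C(F_11)_aff| = 10.


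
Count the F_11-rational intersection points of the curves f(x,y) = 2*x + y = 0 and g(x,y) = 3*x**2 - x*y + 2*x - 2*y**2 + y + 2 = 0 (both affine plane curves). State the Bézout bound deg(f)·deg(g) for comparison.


Common zeros: ∅; count = 0; Bézout bound = 2.

deg(f) = 1, deg(g) = 2, so Bézout bound = 2.
Scan x ∈ F_11. For each x, list the y ∈ F_11 with f(x, y) ≡ 0 and those with g(x, y) ≡ 0 (mod 11); the common zeros in that column are the intersection.
  x = 0: f ≡ 0 at y ∈ {0}; g ≡ 0 at y ∈ ∅; common: ∅.
  x = 1: f ≡ 0 at y ∈ {9}; g ≡ 0 at y ∈ {3, 8}; common: ∅.
  x = 2: f ≡ 0 at y ∈ {7}; g ≡ 0 at y ∈ ∅; common: ∅.
  x = 3: f ≡ 0 at y ∈ {5}; g ≡ 0 at y ∈ {3, 7}; common: ∅.
  x = 4: f ≡ 0 at y ∈ {3}; g ≡ 0 at y ∈ {2}; common: ∅.
  x = 5: f ≡ 0 at y ∈ {1}; g ≡ 0 at y ∈ ∅; common: ∅.
  x = 6: f ≡ 0 at y ∈ {10}; g ≡ 0 at y ∈ {7}; common: ∅.
  x = 7: f ≡ 0 at y ∈ {8}; g ≡ 0 at y ∈ {2, 6}; common: ∅.
  x = 8: f ≡ 0 at y ∈ {6}; g ≡ 0 at y ∈ ∅; common: ∅.
  x = 9: f ≡ 0 at y ∈ {4}; g ≡ 0 at y ∈ {1, 6}; common: ∅.
  x = 10: f ≡ 0 at y ∈ {2}; g ≡ 0 at y ∈ ∅; common: ∅.
Collecting: common zeros = ∅, so the count is 0.
Comparison with the Bézout bound: 0 ≤ 2 = deg(f)·deg(g), as expected for curves with no common component (the affine F_11-count falls short of the bound because intersections may lie at infinity, over extension fields, or carry multiplicity).


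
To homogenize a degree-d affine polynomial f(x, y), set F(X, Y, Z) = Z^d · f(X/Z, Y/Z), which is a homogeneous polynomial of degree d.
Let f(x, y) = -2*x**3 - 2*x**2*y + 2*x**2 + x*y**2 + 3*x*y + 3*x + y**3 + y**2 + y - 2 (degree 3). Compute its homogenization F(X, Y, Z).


F(X, Y, Z) = -2*X**3 - 2*X**2*Y + 2*X**2*Z + X*Y**2 + 3*X*Y*Z + 3*X*Z**2 + Y**3 + Y**2*Z + Y*Z**2 - 2*Z**3

deg(f) = 3.
Substitute x = X/Z, y = Y/Z into f, then multiply by Z^3.
  monomial -2·x^3·y^0 ↦ -2·X^3·Y^0·Z^0.
  monomial -2·x^2·y^1 ↦ -2·X^2·Y^1·Z^0.
  monomial 2·x^2·y^0 ↦ 2·X^2·Y^0·Z^1.
  monomial 1·x^1·y^2 ↦ 1·X^1·Y^2·Z^0.
  monomial 3·x^1·y^1 ↦ 3·X^1·Y^1·Z^1.
  monomial 3·x^1·y^0 ↦ 3·X^1·Y^0·Z^2.
  monomial 1·x^0·y^3 ↦ 1·X^0·Y^3·Z^0.
  monomial 1·x^0·y^2 ↦ 1·X^0·Y^2·Z^1.
  monomial 1·x^0·y^1 ↦ 1·X^0·Y^1·Z^2.
  monomial -2·x^0·y^0 ↦ -2·X^0·Y^0·Z^3.
Collecting: F(X, Y, Z) = -2*X**3 - 2*X**2*Y + 2*X**2*Z + X*Y**2 + 3*X*Y*Z + 3*X*Z**2 + Y**3 + Y**2*Z + Y*Z**2 - 2*Z**3.


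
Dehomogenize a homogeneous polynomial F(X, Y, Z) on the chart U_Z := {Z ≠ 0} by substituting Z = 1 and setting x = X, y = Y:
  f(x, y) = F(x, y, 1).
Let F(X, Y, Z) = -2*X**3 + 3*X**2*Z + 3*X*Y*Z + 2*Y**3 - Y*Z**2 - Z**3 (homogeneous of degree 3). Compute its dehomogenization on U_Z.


f(x, y) = -2*x**3 + 3*x**2 + 3*x*y + 2*y**3 - y - 1

On U_Z we set Z = 1. Each monomial c·X^i·Y^j·Z^k in F becomes c·x^i·y^j·1^k = c·x^i·y^j.
Substituting Z = 1: F(X, Y, 1) = -2*x**3 + 3*x**2 + 3*x*y + 2*y**3 - y - 1.
Note: deg(f) ≤ deg(F) = 3; strict inequality happens when F is divisible by Z (lost terms).


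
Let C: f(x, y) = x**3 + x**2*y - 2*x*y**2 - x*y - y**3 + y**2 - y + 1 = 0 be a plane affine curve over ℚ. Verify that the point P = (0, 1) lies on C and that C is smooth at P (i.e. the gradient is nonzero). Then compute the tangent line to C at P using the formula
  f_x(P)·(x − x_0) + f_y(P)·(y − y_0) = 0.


Tangent line at P: -3*x - 2*y + 2 = 0.

Step 1: f(0, 1) = 0, so P lies on C.
Step 2: partial derivatives
  f_x(x, y) = 3*x**2 + 2*x*y - 2*y**2 - y, f_y(x, y) = x**2 - 4*x*y - x - 3*y**2 + 2*y - 1.
  f_x(P) = -3, f_y(P) = -2 (gradient nonzero, so P is smooth).
Step 3: tangent line at P: -3·(x − 0) + -2·(y − 1) = 0.
Expanding: -3*x - 2*y + 2 = 0.


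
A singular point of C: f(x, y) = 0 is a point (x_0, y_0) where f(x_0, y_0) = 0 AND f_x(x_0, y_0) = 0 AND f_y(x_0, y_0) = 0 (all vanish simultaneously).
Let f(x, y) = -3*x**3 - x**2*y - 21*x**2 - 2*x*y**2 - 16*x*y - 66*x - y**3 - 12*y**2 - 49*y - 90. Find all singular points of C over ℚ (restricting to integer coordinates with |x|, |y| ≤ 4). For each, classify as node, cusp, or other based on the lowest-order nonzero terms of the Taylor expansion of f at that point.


Singular points: {(-2, -3)}; classification: cusp.

Compute partial derivatives:
  f_x = -9*x**2 - 2*x*y - 42*x - 2*y**2 - 16*y - 66.
  f_y = -x**2 - 4*x*y - 16*x - 3*y**2 - 24*y - 49.
Scan x_0 ∈ {−4, ..., 4}. For each x_0, f_y(x_0, y) is a polynomial in y; find its integer roots y ∈ {−4, ..., 4}, then test f_x and f at those candidates.
  x = -4: f_y(-4, y) = -3*y**2 - 8*y - 1; no integer root y with |y| ≤ 4.
  x = -3: f_y(-3, y) = -3*y**2 - 12*y - 10; no integer root y with |y| ≤ 4.
  x = -2: f_y(-2, y) = -3*y**2 - 16*y - 21; vanishes at y ∈ {-3}. (-2, -3): f_x = 0, f = 0 — SINGULAR.
  x = -1: f_y(-1, y) = -3*y**2 - 20*y - 34; no integer root y with |y| ≤ 4.
  x = 0: f_y(0, y) = -3*y**2 - 24*y - 49; no integer root y with |y| ≤ 4.
  x = 1: f_y(1, y) = -3*y**2 - 28*y - 66; no integer root y with |y| ≤ 4.
  x = 2: f_y(2, y) = -3*y**2 - 32*y - 85; no integer root y with |y| ≤ 4.
  x = 3: f_y(3, y) = -3*y**2 - 36*y - 106; no integer root y with |y| ≤ 4.
  x = 4: f_y(4, y) = -3*y**2 - 40*y - 129; no integer root y with |y| ≤ 4.
Only singular point on the grid: (-2, -3).
Classify: substitute x = -2 + u, y = -3 + v and expand: f = -3*u**3 - u**2*v - 2*u*v**2 - v**3 + v**2.
No constant or linear terms (consistent with a singular point). Quadratic part: v**2. Cubic part: -3*u**3 - u**2*v - 2*u*v**2 - v**3.
The quadratic part v**2 is a perfect square, so there is a single (double) tangent line v = 0, i.e. y = -3. Restricting the cubic part to that line (v = 0) leaves -3*u**3 ≠ 0, so f is not divisible by v and the branch is v² ≈ 3*u**3 to lowest order — this is a cusp.
Classification: cusp.


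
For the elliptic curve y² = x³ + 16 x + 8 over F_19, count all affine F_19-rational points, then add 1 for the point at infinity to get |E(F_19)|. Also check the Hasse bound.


Affine points = {(1, 5), (1, 14), (3, 8), (3, 11), (5, 2), (5, 17), (6, 4), (6, 15), (7, 8), (7, 11), (9, 8), (9, 11), (10, 3), (10, 16), (12, 3), (12, 16), (13, 0), (16, 3), (16, 16), (17, 5), (17, 14)}; affine count = 21; |E(F_19)| = 22.

Discriminant check: Δ ∝ 4a³ + 27b² = 4·16³ + 27·8² = 4·4096 + 27·64 ≡ 5 (mod 19). Nonzero ⇒ E is nonsingular.
For each x ∈ F_19, compute rhs = x³ + 16·x + 8 mod 19, then count y ∈ F_19 with y² ≡ rhs.
  x = 0: rhs = 8, matching y values: none (0 points).
  x = 1: rhs = 6, matching y values: 5, 14 (2 points).
  x = 2: rhs = 10, matching y values: none (0 points).
  x = 3: rhs = 7, matching y values: 8, 11 (2 points).
  x = 4: rhs = 3, matching y values: none (0 points).
  x = 5: rhs = 4, matching y values: 2, 17 (2 points).
  x = 6: rhs = 16, matching y values: 4, 15 (2 points).
  x = 7: rhs = 7, matching y values: 8, 11 (2 points).
  x = 8: rhs = 2, matching y values: none (0 points).
  x = 9: rhs = 7, matching y values: 8, 11 (2 points).
  x = 10: rhs = 9, matching y values: 3, 16 (2 points).
  x = 11: rhs = 14, matching y values: none (0 points).
  x = 12: rhs = 9, matching y values: 3, 16 (2 points).
  x = 13: rhs = 0, matching y values: 0 (1 points).
  x = 14: rhs = 12, matching y values: none (0 points).
  x = 15: rhs = 13, matching y values: none (0 points).
  x = 16: rhs = 9, matching y values: 3, 16 (2 points).
  x = 17: rhs = 6, matching y values: 5, 14 (2 points).
  x = 18: rhs = 10, matching y values: none (0 points).
Total affine count: 21.
Full point count |E(F_19)| = 21 + 1 = 22.
Hasse bound: |22 − (19+1)| = |2| = 2 ≤ 2√19 ≈ 8.7178 ✓.


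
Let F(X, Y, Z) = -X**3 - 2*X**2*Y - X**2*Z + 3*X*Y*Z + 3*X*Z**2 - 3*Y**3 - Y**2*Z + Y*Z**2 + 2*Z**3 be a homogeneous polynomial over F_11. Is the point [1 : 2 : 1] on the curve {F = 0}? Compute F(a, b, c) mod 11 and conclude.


F(1,2,1) ≡ 1 (mod 11); P is NOT on the curve.

Evaluate F(1, 2, 1) term-by-term (mod 11).
  -X**3 ↦ -1·1·1·1 = -1
  -2*X**2*Y ↦ -2·1·2·1 = -4
  -X**2*Z ↦ -1·1·1·1 = -1
  3*X*Y*Z ↦ 3·1·2·1 = 6
  3*X*Z**2 ↦ 3·1·1·1 = 3
  -3*Y**3 ↦ -3·1·8·1 = -24
  -Y**2*Z ↦ -1·1·4·1 = -4
  Y*Z**2 ↦ 1·1·2·1 = 2
  2*Z**3 ↦ 2·1·1·1 = 2
Sum: F(1, 2, 1) = (-1) + (-4) + (-1) + (6) + (3) + (-24) + (-4) + (2) + (2) = -21.
Reducing mod 11: -21 ≡ 1 (mod 11).
Since F(a, b, c) ≡ 1 ≠ 0 (mod 11), P does NOT lie on the curve.


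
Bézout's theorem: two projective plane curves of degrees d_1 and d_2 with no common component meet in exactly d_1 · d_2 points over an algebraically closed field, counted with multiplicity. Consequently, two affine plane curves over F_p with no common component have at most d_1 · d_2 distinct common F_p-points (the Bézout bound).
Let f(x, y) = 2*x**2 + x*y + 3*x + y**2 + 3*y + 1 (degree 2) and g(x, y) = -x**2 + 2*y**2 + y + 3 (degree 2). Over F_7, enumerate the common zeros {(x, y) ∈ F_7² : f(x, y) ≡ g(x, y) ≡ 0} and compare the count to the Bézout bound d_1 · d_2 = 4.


Common zeros: {(4, 5)}; count = 1; Bézout bound = 4.

deg(f) = 2, deg(g) = 2, so Bézout bound = 4.
Scan x ∈ F_7. For each x, list the y ∈ F_7 with f(x, y) ≡ 0 and those with g(x, y) ≡ 0 (mod 7); the common zeros in that column are the intersection.
  x = 0: f ≡ 0 at y ∈ ∅; g ≡ 0 at y ∈ ∅; common: ∅.
  x = 1: f ≡ 0 at y ∈ ∅; g ≡ 0 at y ∈ ∅; common: ∅.
  x = 2: f ≡ 0 at y ∈ {1}; g ≡ 0 at y ∈ {4, 6}; common: ∅.
  x = 3: f ≡ 0 at y ∈ {0, 1}; g ≡ 0 at y ∈ {5}; common: ∅.
  x = 4: f ≡ 0 at y ∈ {2, 5}; g ≡ 0 at y ∈ {5}; common: {5}.
  x = 5: f ≡ 0 at y ∈ ∅; g ≡ 0 at y ∈ {4, 6}; common: ∅.
  x = 6: f ≡ 0 at y ∈ {0, 5}; g ≡ 0 at y ∈ ∅; common: ∅.
Collecting: common zeros = {(4, 5)}, so the count is 1.
Comparison with the Bézout bound: 1 ≤ 4 = deg(f)·deg(g), as expected for curves with no common component (the affine F_7-count falls short of the bound because intersections may lie at infinity, over extension fields, or carry multiplicity).


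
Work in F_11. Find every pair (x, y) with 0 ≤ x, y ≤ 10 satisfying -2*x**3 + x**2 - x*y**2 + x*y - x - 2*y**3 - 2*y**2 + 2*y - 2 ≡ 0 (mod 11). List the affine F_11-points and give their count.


Affine F_11-points: {(0, 2), (0, 4), (2, 10), (3, 7), (4, 7), (6, 3), (6, 5), (6, 10), (9, 10), (10, 1), (10, 7), (10, 8)}; count = 12.

For each of the 121 pairs (x, y) ∈ F_11², evaluate f(x, y) mod 11. Record the zeros.
  x = 0: [0↦9, 1↦7, 2↦0, 3↦9, 4↦0, 5↦5, 6↦1, 7↦9, 8↦6, 9↦2, 10↦7]  zeros at y ∈ {2, 4}
  x = 1: [0↦7, 1↦5, 2↦7, 3↦1, 4↦8, 5↦5, 6↦2, 7↦9, 8↦3, 9↦5, 10↦3]  zeros at y ∈ ∅
  x = 2: [0↦6, 1↦4, 2↦4, 3↦5, 4↦6, 5↦6, 6↦4, 7↦10, 8↦1, 9↦9, 10↦0]  zeros at y ∈ {10}
  x = 3: [0↦5, 1↦3, 2↦1, 3↦9, 4↦4, 5↦7, 6↦6, 7↦0, 8↦10, 9↦2, 10↦8]  zeros at y ∈ {7}
  x = 4: [0↦3, 1↦1, 2↦8, 3↦1, 4↦1, 5↦7, 6↦7, 7↦0, 8↦7, 9↦5, 10↦4]  zeros at y ∈ {7}
  x = 5: [0↦10, 1↦8, 2↦2, 3↦2, 4↦7, 5↦5, 6↦6, 7↦9, 8↦2, 9↦6, 10↦9]  zeros at y ∈ ∅
  x = 6: [0↦3, 1↦1, 2↦4, 3↦0, 4↦10, 5↦0, 6↦2, 7↦4, 8↦5, 9↦4, 10↦0]  zeros at y ∈ {3, 5, 10}
  x = 7: [0↦3, 1↦1, 2↦2, 3↦5, 4↦9, 5↦2, 6↦5, 7↦6, 8↦4, 9↦9, 10↦9]  zeros at y ∈ ∅
  x = 8: [0↦9, 1↦7, 2↦6, 3↦5, 4↦3, 5↦10, 6↦3, 7↦3, 8↦9, 9↦9, 10↦2]  zeros at y ∈ ∅
  x = 9: [0↦9, 1↦7, 2↦4, 3↦10, 4↦2, 5↦1, 6↦6, 7↦5, 8↦8, 9↦3, 10↦0]  zeros at y ∈ {10}
  x = 10: [0↦2, 1↦0, 2↦6, 3↦8, 4↦5, 5↦7, 6↦2, 7↦0, 8↦0, 9↦1, 10↦2]  zeros at y ∈ {1, 7, 8}
Collecting zeros: affine points = {(0, 2), (0, 4), (2, 10), (3, 7), (4, 7), (6, 3), (6, 5), (6, 10), (9, 10), (10, 1), (10, 7), (10, 8)}.
Total count |C(F_11)_aff| = 12.


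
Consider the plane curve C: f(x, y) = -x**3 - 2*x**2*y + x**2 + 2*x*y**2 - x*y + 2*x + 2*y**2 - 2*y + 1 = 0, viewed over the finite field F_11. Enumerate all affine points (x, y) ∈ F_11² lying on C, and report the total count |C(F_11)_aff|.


Affine F_11-points: {(3, 0), (3, 7), (4, 8), (4, 9), (6, 6), (7, 2), (7, 4), (8, 5), (8, 10), (9, 3), (9, 4), (10, 4)}; count = 12.

For each of the 121 pairs (x, y) ∈ F_11², evaluate f(x, y) mod 11. Record the zeros.
  x = 0: [0↦1, 1↦1, 2↦5, 3↦2, 4↦3, 5↦8, 6↦6, 7↦8, 8↦3, 9↦2, 10↦5]  zeros at y ∈ ∅
  x = 1: [0↦3, 1↦2, 2↦9, 3↦2, 4↦3, 5↦1, 6↦7, 7↦10, 8↦10, 9↦7, 10↦1]  zeros at y ∈ ∅
  x = 2: [0↦1, 1↦6, 2↦1, 3↦8, 4↦5, 5↦3, 6↦2, 7↦2, 8↦3, 9↦5, 10↦8]  zeros at y ∈ ∅
  x = 3: [0↦0, 1↦7, 2↦8, 3↦3, 4↦3, 5↦8, 6↦7, 7↦0, 8↦9, 9↦1, 10↦9]  zeros at y ∈ {0, 7}
  x = 4: [0↦5, 1↦10, 2↦2, 3↦3, 4↦2, 5↦10, 6↦5, 7↦9, 8↦0, 9↦0, 10↦9]  zeros at y ∈ {8, 9}
  x = 5: [0↦10, 1↦9, 2↦10, 3↦2, 4↦7, 5↦3, 6↦1, 7↦1, 8↦3, 9↦7, 10↦2]  zeros at y ∈ ∅
  x = 6: [0↦9, 1↦9, 2↦4, 3↦5, 4↦1, 5↦3, 6↦0, 7↦3, 8↦1, 9↦5, 10↦4]  zeros at y ∈ {6}
  x = 7: [0↦7, 1↦4, 2↦0, 3↦6, 4↦0, 5↦4, 6↦7, 7↦9, 8↦10, 9↦10, 10↦9]  zeros at y ∈ {2, 4}
  x = 8: [0↦9, 1↦10, 2↦3, 3↦10, 4↦9, 5↦0, 6↦5, 7↦2, 8↦2, 9↦5, 10↦0]  zeros at y ∈ {5, 10}
  x = 9: [0↦9, 1↦10, 2↦7, 3↦0, 4↦0, 5↦7, 6↦10, 7↦9, 8↦4, 9↦6, 10↦4]  zeros at y ∈ {3, 4}
  x = 10: [0↦1, 1↦9, 2↦6, 3↦3, 4↦0, 5↦8, 6↦5, 7↦2, 8↦10, 9↦7, 10↦4]  zeros at y ∈ {4}
Collecting zeros: affine points = {(3, 0), (3, 7), (4, 8), (4, 9), (6, 6), (7, 2), (7, 4), (8, 5), (8, 10), (9, 3), (9, 4), (10, 4)}.
Total count |C(F_11)_aff| = 12.


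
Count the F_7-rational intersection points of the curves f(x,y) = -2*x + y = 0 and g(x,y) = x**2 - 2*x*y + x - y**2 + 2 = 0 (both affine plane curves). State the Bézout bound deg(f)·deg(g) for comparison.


Common zeros: {(5, 3)}; count = 1; Bézout bound = 2.

deg(f) = 1, deg(g) = 2, so Bézout bound = 2.
Scan x ∈ F_7. For each x, list the y ∈ F_7 with f(x, y) ≡ 0 and those with g(x, y) ≡ 0 (mod 7); the common zeros in that column are the intersection.
  x = 0: f ≡ 0 at y ∈ {0}; g ≡ 0 at y ∈ {3, 4}; common: ∅.
  x = 1: f ≡ 0 at y ∈ {2}; g ≡ 0 at y ∈ ∅; common: ∅.
  x = 2: f ≡ 0 at y ∈ {4}; g ≡ 0 at y ∈ ∅; common: ∅.
  x = 3: f ≡ 0 at y ∈ {6}; g ≡ 0 at y ∈ {0, 1}; common: ∅.
  x = 4: f ≡ 0 at y ∈ {1}; g ≡ 0 at y ∈ ∅; common: ∅.
  x = 5: f ≡ 0 at y ∈ {3}; g ≡ 0 at y ∈ {1, 3}; common: {3}.
  x = 6: f ≡ 0 at y ∈ {5}; g ≡ 0 at y ∈ ∅; common: ∅.
Collecting: common zeros = {(5, 3)}, so the count is 1.
Comparison with the Bézout bound: 1 ≤ 2 = deg(f)·deg(g), as expected for curves with no common component (the affine F_7-count falls short of the bound because intersections may lie at infinity, over extension fields, or carry multiplicity).


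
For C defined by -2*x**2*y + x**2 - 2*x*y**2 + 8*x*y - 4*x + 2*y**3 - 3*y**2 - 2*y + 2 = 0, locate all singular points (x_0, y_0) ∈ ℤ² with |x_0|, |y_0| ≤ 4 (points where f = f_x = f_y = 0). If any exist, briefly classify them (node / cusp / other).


Singular points: {(1, 1)}; classification: node.

Compute partial derivatives:
  f_x = -4*x*y + 2*x - 2*y**2 + 8*y - 4.
  f_y = -2*x**2 - 4*x*y + 8*x + 6*y**2 - 6*y - 2.
Scan x_0 ∈ {−4, ..., 4}. For each x_0, f_y(x_0, y) is a polynomial in y; find its integer roots y ∈ {−4, ..., 4}, then test f_x and f at those candidates.
  x = -4: f_y(-4, y) = 6*y**2 + 10*y - 66; no integer root y with |y| ≤ 4.
  x = -3: f_y(-3, y) = 6*y**2 + 6*y - 44; no integer root y with |y| ≤ 4.
  x = -2: f_y(-2, y) = 6*y**2 + 2*y - 26; no integer root y with |y| ≤ 4.
  x = -1: f_y(-1, y) = 6*y**2 - 2*y - 12; no integer root y with |y| ≤ 4.
  x = 0: f_y(0, y) = 6*y**2 - 6*y - 2; no integer root y with |y| ≤ 4.
  x = 1: f_y(1, y) = 6*y**2 - 10*y + 4; vanishes at y ∈ {1}. (1, 1): f_x = 0, f = 0 — SINGULAR.
  x = 2: f_y(2, y) = 6*y**2 - 14*y + 6; no integer root y with |y| ≤ 4.
  x = 3: f_y(3, y) = 6*y**2 - 18*y + 4; no integer root y with |y| ≤ 4.
  x = 4: f_y(4, y) = 6*y**2 - 22*y - 2; no integer root y with |y| ≤ 4.
Only singular point on the grid: (1, 1).
Classify: substitute x = 1 + u, y = 1 + v and expand: f = -2*u**2*v - u**2 - 2*u*v**2 + 2*v**3 + v**2.
No constant or linear terms (consistent with a singular point). Quadratic part: -u**2 + v**2. Cubic part: -2*u**2*v - 2*u*v**2 + 2*v**3.
The quadratic part v**2 - u**2 = (v − u)(v + u) splits into two distinct linear factors, so there are two distinct tangent lines y − 1 = ±(x − 1) — this is a node (ordinary double point).
Classification: node.


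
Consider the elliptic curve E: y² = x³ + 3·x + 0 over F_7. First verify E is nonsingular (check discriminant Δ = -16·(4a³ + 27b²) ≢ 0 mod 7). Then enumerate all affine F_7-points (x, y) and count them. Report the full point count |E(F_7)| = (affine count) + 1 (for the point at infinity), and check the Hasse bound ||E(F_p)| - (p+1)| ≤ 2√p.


Affine points = {(0, 0), (1, 2), (1, 5), (2, 0), (3, 1), (3, 6), (5, 0)}; affine count = 7; |E(F_7)| = 8.

Discriminant check: Δ ∝ 4a³ + 27b² = 4·3³ + 27·0² = 4·27 + 27·0 ≡ 3 (mod 7). Nonzero ⇒ E is nonsingular.
For each x ∈ F_7, compute rhs = x³ + 3·x + 0 mod 7, then count y ∈ F_7 with y² ≡ rhs.
  x = 0: rhs = 0, matching y values: 0 (1 points).
  x = 1: rhs = 4, matching y values: 2, 5 (2 points).
  x = 2: rhs = 0, matching y values: 0 (1 points).
  x = 3: rhs = 1, matching y values: 1, 6 (2 points).
  x = 4: rhs = 6, matching y values: none (0 points).
  x = 5: rhs = 0, matching y values: 0 (1 points).
  x = 6: rhs = 3, matching y values: none (0 points).
Total affine count: 7.
Full point count |E(F_7)| = 7 + 1 = 8.
Hasse bound: |8 − (7+1)| = |0| = 0 ≤ 2√7 ≈ 5.2915 ✓.


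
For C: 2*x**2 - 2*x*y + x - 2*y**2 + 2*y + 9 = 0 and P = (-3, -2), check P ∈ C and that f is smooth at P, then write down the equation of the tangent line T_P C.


Tangent line at P: -7*x + 16*y + 11 = 0.

Step 1: f(-3, -2) = 0, so P lies on C.
Step 2: partial derivatives
  f_x(x, y) = 4*x - 2*y + 1, f_y(x, y) = -2*x - 4*y + 2.
  f_x(P) = -7, f_y(P) = 16 (gradient nonzero, so P is smooth).
Step 3: tangent line at P: -7·(x − -3) + 16·(y − -2) = 0.
Expanding: -7*x + 16*y + 11 = 0.


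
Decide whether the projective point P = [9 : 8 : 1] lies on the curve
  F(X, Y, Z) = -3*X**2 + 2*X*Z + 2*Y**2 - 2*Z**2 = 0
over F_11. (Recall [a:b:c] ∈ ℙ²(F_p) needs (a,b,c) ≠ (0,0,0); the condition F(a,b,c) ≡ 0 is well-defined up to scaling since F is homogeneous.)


F(9,8,1) ≡ 0 (mod 11); P is on the curve.

Evaluate F(9, 8, 1) term-by-term (mod 11).
  -3*X**2 ↦ -3·81·1·1 = -243
  2*X*Z ↦ 2·9·1·1 = 18
  2*Y**2 ↦ 2·1·64·1 = 128
  -2*Z**2 ↦ -2·1·1·1 = -2
Sum: F(9, 8, 1) = (-243) + (18) + (128) + (-2) = -99.
Reducing mod 11: -99 ≡ 0 (mod 11).
Since F(a, b, c) ≡ 0 (mod 11), P lies on the curve.


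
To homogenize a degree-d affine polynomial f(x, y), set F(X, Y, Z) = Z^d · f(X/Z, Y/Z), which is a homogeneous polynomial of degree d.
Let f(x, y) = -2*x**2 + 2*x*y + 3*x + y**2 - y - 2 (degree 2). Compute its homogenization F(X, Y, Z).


F(X, Y, Z) = -2*X**2 + 2*X*Y + 3*X*Z + Y**2 - Y*Z - 2*Z**2

deg(f) = 2.
Substitute x = X/Z, y = Y/Z into f, then multiply by Z^2.
  monomial -2·x^2·y^0 ↦ -2·X^2·Y^0·Z^0.
  monomial 2·x^1·y^1 ↦ 2·X^1·Y^1·Z^0.
  monomial 3·x^1·y^0 ↦ 3·X^1·Y^0·Z^1.
  monomial 1·x^0·y^2 ↦ 1·X^0·Y^2·Z^0.
  monomial -1·x^0·y^1 ↦ -1·X^0·Y^1·Z^1.
  monomial -2·x^0·y^0 ↦ -2·X^0·Y^0·Z^2.
Collecting: F(X, Y, Z) = -2*X**2 + 2*X*Y + 3*X*Z + Y**2 - Y*Z - 2*Z**2.


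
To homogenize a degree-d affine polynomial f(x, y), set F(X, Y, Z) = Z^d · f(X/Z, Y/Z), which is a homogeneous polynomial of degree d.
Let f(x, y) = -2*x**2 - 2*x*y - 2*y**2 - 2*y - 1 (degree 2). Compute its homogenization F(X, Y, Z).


F(X, Y, Z) = -2*X**2 - 2*X*Y - 2*Y**2 - 2*Y*Z - Z**2

deg(f) = 2.
Substitute x = X/Z, y = Y/Z into f, then multiply by Z^2.
  monomial -2·x^2·y^0 ↦ -2·X^2·Y^0·Z^0.
  monomial -2·x^1·y^1 ↦ -2·X^1·Y^1·Z^0.
  monomial -2·x^0·y^2 ↦ -2·X^0·Y^2·Z^0.
  monomial -2·x^0·y^1 ↦ -2·X^0·Y^1·Z^1.
  monomial -1·x^0·y^0 ↦ -1·X^0·Y^0·Z^2.
Collecting: F(X, Y, Z) = -2*X**2 - 2*X*Y - 2*Y**2 - 2*Y*Z - Z**2.


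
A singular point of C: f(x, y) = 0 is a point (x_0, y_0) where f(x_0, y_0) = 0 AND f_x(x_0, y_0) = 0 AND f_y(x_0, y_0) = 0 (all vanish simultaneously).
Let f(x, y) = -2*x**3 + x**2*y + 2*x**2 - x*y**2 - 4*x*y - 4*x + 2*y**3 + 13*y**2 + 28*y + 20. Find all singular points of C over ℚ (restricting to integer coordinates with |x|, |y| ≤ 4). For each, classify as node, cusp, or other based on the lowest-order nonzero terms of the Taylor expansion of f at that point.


Singular points: {(0, -2)}; classification: cusp.

Compute partial derivatives:
  f_x = -6*x**2 + 2*x*y + 4*x - y**2 - 4*y - 4.
  f_y = x**2 - 2*x*y - 4*x + 6*y**2 + 26*y + 28.
Scan x_0 ∈ {−4, ..., 4}. For each x_0, f_y(x_0, y) is a polynomial in y; find its integer roots y ∈ {−4, ..., 4}, then test f_x and f at those candidates.
  x = -4: f_y(-4, y) = 6*y**2 + 34*y + 60; no integer root y with |y| ≤ 4.
  x = -3: f_y(-3, y) = 6*y**2 + 32*y + 49; no integer root y with |y| ≤ 4.
  x = -2: f_y(-2, y) = 6*y**2 + 30*y + 40; no integer root y with |y| ≤ 4.
  x = -1: f_y(-1, y) = 6*y**2 + 28*y + 33; no integer root y with |y| ≤ 4.
  x = 0: f_y(0, y) = 6*y**2 + 26*y + 28; vanishes at y ∈ {-2}. (0, -2): f_x = 0, f = 0 — SINGULAR.
  x = 1: f_y(1, y) = 6*y**2 + 24*y + 25; no integer root y with |y| ≤ 4.
  x = 2: f_y(2, y) = 6*y**2 + 22*y + 24; no integer root y with |y| ≤ 4.
  x = 3: f_y(3, y) = 6*y**2 + 20*y + 25; no integer root y with |y| ≤ 4.
  x = 4: f_y(4, y) = 6*y**2 + 18*y + 28; no integer root y with |y| ≤ 4.
Only singular point on the grid: (0, -2).
Classify: substitute x = 0 + u, y = -2 + v and expand: f = -2*u**3 + u**2*v - u*v**2 + 2*v**3 + v**2.
No constant or linear terms (consistent with a singular point). Quadratic part: v**2. Cubic part: -2*u**3 + u**2*v - u*v**2 + 2*v**3.
The quadratic part v**2 is a perfect square, so there is a single (double) tangent line v = 0, i.e. y = -2. Restricting the cubic part to that line (v = 0) leaves -2*u**3 ≠ 0, so f is not divisible by v and the branch is v² ≈ 2*u**3 to lowest order — this is a cusp.
Classification: cusp.


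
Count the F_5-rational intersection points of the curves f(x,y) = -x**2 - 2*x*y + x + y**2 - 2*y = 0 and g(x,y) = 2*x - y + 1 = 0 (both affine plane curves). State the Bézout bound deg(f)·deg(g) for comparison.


Common zeros: ∅; count = 0; Bézout bound = 2.

deg(f) = 2, deg(g) = 1, so Bézout bound = 2.
Scan x ∈ F_5. For each x, list the y ∈ F_5 with f(x, y) ≡ 0 and those with g(x, y) ≡ 0 (mod 5); the common zeros in that column are the intersection.
  x = 0: f ≡ 0 at y ∈ {0, 2}; g ≡ 0 at y ∈ {1}; common: ∅.
  x = 1: f ≡ 0 at y ∈ {0, 4}; g ≡ 0 at y ∈ {3}; common: ∅.
  x = 2: f ≡ 0 at y ∈ {2, 4}; g ≡ 0 at y ∈ {0}; common: ∅.
  x = 3: f ≡ 0 at y ∈ ∅; g ≡ 0 at y ∈ {2}; common: ∅.
  x = 4: f ≡ 0 at y ∈ ∅; g ≡ 0 at y ∈ {4}; common: ∅.
Collecting: common zeros = ∅, so the count is 0.
Comparison with the Bézout bound: 0 ≤ 2 = deg(f)·deg(g), as expected for curves with no common component (the affine F_5-count falls short of the bound because intersections may lie at infinity, over extension fields, or carry multiplicity).


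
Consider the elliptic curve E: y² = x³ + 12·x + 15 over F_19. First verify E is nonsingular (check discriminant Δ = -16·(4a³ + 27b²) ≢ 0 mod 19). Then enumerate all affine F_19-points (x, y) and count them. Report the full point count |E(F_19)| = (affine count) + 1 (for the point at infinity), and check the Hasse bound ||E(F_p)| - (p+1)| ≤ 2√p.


Affine points = {(1, 3), (1, 16), (2, 3), (2, 16), (7, 9), (7, 10), (9, 4), (9, 15), (12, 5), (12, 14), (14, 1), (14, 18), (15, 6), (15, 13), (16, 3), (16, 16)}; affine count = 16; |E(F_19)| = 17.

Discriminant check: Δ ∝ 4a³ + 27b² = 4·12³ + 27·15² = 4·1728 + 27·225 ≡ 10 (mod 19). Nonzero ⇒ E is nonsingular.
For each x ∈ F_19, compute rhs = x³ + 12·x + 15 mod 19, then count y ∈ F_19 with y² ≡ rhs.
  x = 0: rhs = 15, matching y values: none (0 points).
  x = 1: rhs = 9, matching y values: 3, 16 (2 points).
  x = 2: rhs = 9, matching y values: 3, 16 (2 points).
  x = 3: rhs = 2, matching y values: none (0 points).
  x = 4: rhs = 13, matching y values: none (0 points).
  x = 5: rhs = 10, matching y values: none (0 points).
  x = 6: rhs = 18, matching y values: none (0 points).
  x = 7: rhs = 5, matching y values: 9, 10 (2 points).
  x = 8: rhs = 15, matching y values: none (0 points).
  x = 9: rhs = 16, matching y values: 4, 15 (2 points).
  x = 10: rhs = 14, matching y values: none (0 points).
  x = 11: rhs = 15, matching y values: none (0 points).
  x = 12: rhs = 6, matching y values: 5, 14 (2 points).
  x = 13: rhs = 12, matching y values: none (0 points).
  x = 14: rhs = 1, matching y values: 1, 18 (2 points).
  x = 15: rhs = 17, matching y values: 6, 13 (2 points).
  x = 16: rhs = 9, matching y values: 3, 16 (2 points).
  x = 17: rhs = 2, matching y values: none (0 points).
  x = 18: rhs = 2, matching y values: none (0 points).
Total affine count: 16.
Full point count |E(F_19)| = 16 + 1 = 17.
Hasse bound: |17 − (19+1)| = |-3| = 3 ≤ 2√19 ≈ 8.7178 ✓.


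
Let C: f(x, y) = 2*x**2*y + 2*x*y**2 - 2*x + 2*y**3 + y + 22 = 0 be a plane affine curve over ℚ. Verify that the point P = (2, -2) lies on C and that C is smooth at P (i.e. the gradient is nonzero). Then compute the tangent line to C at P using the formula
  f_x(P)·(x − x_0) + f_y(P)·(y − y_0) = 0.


Tangent line at P: -10*x + 17*y + 54 = 0.

Step 1: f(2, -2) = 0, so P lies on C.
Step 2: partial derivatives
  f_x(x, y) = 4*x*y + 2*y**2 - 2, f_y(x, y) = 2*x**2 + 4*x*y + 6*y**2 + 1.
  f_x(P) = -10, f_y(P) = 17 (gradient nonzero, so P is smooth).
Step 3: tangent line at P: -10·(x − 2) + 17·(y − -2) = 0.
Expanding: -10*x + 17*y + 54 = 0.


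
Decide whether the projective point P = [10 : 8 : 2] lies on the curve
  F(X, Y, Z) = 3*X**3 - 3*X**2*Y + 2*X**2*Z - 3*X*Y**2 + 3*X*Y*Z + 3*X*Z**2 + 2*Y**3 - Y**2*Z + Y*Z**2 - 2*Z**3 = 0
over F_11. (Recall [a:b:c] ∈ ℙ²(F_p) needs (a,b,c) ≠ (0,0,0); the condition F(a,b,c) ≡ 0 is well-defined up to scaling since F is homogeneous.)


F(10,8,2) ≡ 9 (mod 11); P is NOT on the curve.

Evaluate F(10, 8, 2) term-by-term (mod 11).
  3*X**3 ↦ 3·1000·1·1 = 3000
  -3*X**2*Y ↦ -3·100·8·1 = -2400
  2*X**2*Z ↦ 2·100·1·2 = 400
  -3*X*Y**2 ↦ -3·10·64·1 = -1920
  3*X*Y*Z ↦ 3·10·8·2 = 480
  3*X*Z**2 ↦ 3·10·1·4 = 120
  2*Y**3 ↦ 2·1·512·1 = 1024
  -Y**2*Z ↦ -1·1·64·2 = -128
  Y*Z**2 ↦ 1·1·8·4 = 32
  -2*Z**3 ↦ -2·1·1·8 = -16
Sum: F(10, 8, 2) = (3000) + (-2400) + (400) + (-1920) + (480) + (120) + (1024) + (-128) + (32) + (-16) = 592.
Reducing mod 11: 592 ≡ 9 (mod 11).
Since F(a, b, c) ≡ 9 ≠ 0 (mod 11), P does NOT lie on the curve.


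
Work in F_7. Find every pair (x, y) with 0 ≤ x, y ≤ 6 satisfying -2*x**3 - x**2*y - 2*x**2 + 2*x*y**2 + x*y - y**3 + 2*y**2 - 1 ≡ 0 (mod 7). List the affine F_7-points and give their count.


Affine F_7-points: {(0, 1), (1, 6), (3, 5), (4, 0), (5, 0), (5, 2), (5, 3)}; count = 7.

For each of the 49 pairs (x, y) ∈ F_7², evaluate f(x, y) mod 7. Record the zeros.
  x = 0: [0↦6, 1↦0, 2↦6, 3↦4, 4↦2, 5↦1, 6↦2]  zeros at y ∈ {1}
  x = 1: [0↦2, 1↦5, 2↦3, 3↦4, 4↦2, 5↦5, 6↦0]  zeros at y ∈ {6}
  x = 2: [0↦3, 1↦6, 2↦1, 3↦3, 4↦6, 5↦4, 6↦5]  zeros at y ∈ ∅
  x = 3: [0↦4, 1↦5, 2↦2, 3↦3, 4↦2, 5↦0, 6↦5]  zeros at y ∈ {5}
  x = 4: [0↦0, 1↦4, 2↦1, 3↦6, 4↦6, 5↦2, 6↦2]  zeros at y ∈ {0}
  x = 5: [0↦0, 1↦5, 2↦0, 3↦0, 4↦6, 5↦5, 6↦5]  zeros at y ∈ {0, 2, 3}
  x = 6: [0↦6, 1↦3, 2↦1, 3↦1, 4↦4, 5↦4, 6↦2]  zeros at y ∈ ∅
Collecting zeros: affine points = {(0, 1), (1, 6), (3, 5), (4, 0), (5, 0), (5, 2), (5, 3)}.
Total count |C(F_7)_aff| = 7.


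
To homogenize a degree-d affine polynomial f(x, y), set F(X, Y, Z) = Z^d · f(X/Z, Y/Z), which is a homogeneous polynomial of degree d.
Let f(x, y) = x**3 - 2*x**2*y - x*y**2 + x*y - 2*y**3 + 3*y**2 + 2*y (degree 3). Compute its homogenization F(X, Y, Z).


F(X, Y, Z) = X**3 - 2*X**2*Y - X*Y**2 + X*Y*Z - 2*Y**3 + 3*Y**2*Z + 2*Y*Z**2

deg(f) = 3.
Substitute x = X/Z, y = Y/Z into f, then multiply by Z^3.
  monomial 1·x^3·y^0 ↦ 1·X^3·Y^0·Z^0.
  monomial -2·x^2·y^1 ↦ -2·X^2·Y^1·Z^0.
  monomial -1·x^1·y^2 ↦ -1·X^1·Y^2·Z^0.
  monomial 1·x^1·y^1 ↦ 1·X^1·Y^1·Z^1.
  monomial -2·x^0·y^3 ↦ -2·X^0·Y^3·Z^0.
  monomial 3·x^0·y^2 ↦ 3·X^0·Y^2·Z^1.
  monomial 2·x^0·y^1 ↦ 2·X^0·Y^1·Z^2.
Collecting: F(X, Y, Z) = X**3 - 2*X**2*Y - X*Y**2 + X*Y*Z - 2*Y**3 + 3*Y**2*Z + 2*Y*Z**2.


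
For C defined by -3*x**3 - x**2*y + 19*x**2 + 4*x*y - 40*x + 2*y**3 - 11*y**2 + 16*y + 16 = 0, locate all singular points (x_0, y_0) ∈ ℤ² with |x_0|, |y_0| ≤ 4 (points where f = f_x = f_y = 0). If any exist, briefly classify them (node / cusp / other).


Singular points: {(2, 2)}; classification: node.

Compute partial derivatives:
  f_x = -9*x**2 - 2*x*y + 38*x + 4*y - 40.
  f_y = -x**2 + 4*x + 6*y**2 - 22*y + 16.
Scan x_0 ∈ {−4, ..., 4}. For each x_0, f_y(x_0, y) is a polynomial in y; find its integer roots y ∈ {−4, ..., 4}, then test f_x and f at those candidates.
  x = -4: f_y(-4, y) = 6*y**2 - 22*y - 16; no integer root y with |y| ≤ 4.
  x = -3: f_y(-3, y) = 6*y**2 - 22*y - 5; no integer root y with |y| ≤ 4.
  x = -2: f_y(-2, y) = 6*y**2 - 22*y + 4; no integer root y with |y| ≤ 4.
  x = -1: f_y(-1, y) = 6*y**2 - 22*y + 11; no integer root y with |y| ≤ 4.
  x = 0: f_y(0, y) = 6*y**2 - 22*y + 16; vanishes at y ∈ {1}. (0, 1): f_x = -36 ≠ 0.
  x = 1: f_y(1, y) = 6*y**2 - 22*y + 19; no integer root y with |y| ≤ 4.
  x = 2: f_y(2, y) = 6*y**2 - 22*y + 20; vanishes at y ∈ {2}. (2, 2): f_x = 0, f = 0 — SINGULAR.
  x = 3: f_y(3, y) = 6*y**2 - 22*y + 19; no integer root y with |y| ≤ 4.
  x = 4: f_y(4, y) = 6*y**2 - 22*y + 16; vanishes at y ∈ {1}. (4, 1): f_x = -36 ≠ 0.
Only singular point on the grid: (2, 2).
Classify: substitute x = 2 + u, y = 2 + v and expand: f = -3*u**3 - u**2*v - u**2 + 2*v**3 + v**2.
No constant or linear terms (consistent with a singular point). Quadratic part: -u**2 + v**2. Cubic part: -3*u**3 - u**2*v + 2*v**3.
The quadratic part v**2 - u**2 = (v − u)(v + u) splits into two distinct linear factors, so there are two distinct tangent lines y − 2 = ±(x − 2) — this is a node (ordinary double point).
Classification: node.
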